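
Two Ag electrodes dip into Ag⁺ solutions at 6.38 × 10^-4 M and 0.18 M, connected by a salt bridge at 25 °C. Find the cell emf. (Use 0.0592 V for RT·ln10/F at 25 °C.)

Both half-cells are Ag⁺/Ag, so E°_cell = 0. The concentrated side is the cathode; the cell reaction moves Ag⁺ from high to low concentration with n = 1.
Q = [Ag⁺]_dilute/[Ag⁺]_conc = 6.38 × 10^-4/0.18 = 0.00354.
E = 0 − (0.0592/1) log Q = −(0.0592/1)(-2.450) = 0.1450 V.

0.15 V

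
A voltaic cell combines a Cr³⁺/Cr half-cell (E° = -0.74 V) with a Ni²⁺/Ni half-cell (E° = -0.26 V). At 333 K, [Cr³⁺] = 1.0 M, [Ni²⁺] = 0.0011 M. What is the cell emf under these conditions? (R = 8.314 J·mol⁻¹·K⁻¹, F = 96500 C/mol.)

0.382 V

The Ni²⁺/Ni couple has the higher reduction potential and acts as the cathode, so E°_cell = -0.26 − (-0.74) = 0.48 V.
Balancing electrons gives n = 6; the reaction quotient is Q = [Cr³⁺]^2/[Ni²⁺]^3 = 7.51 × 10^8.
E = E° − (RT/nF) ln Q = 0.48 − (8.314×333)/(6×96500) × (20.437) = 0.480 − 0.098 = 0.382 V.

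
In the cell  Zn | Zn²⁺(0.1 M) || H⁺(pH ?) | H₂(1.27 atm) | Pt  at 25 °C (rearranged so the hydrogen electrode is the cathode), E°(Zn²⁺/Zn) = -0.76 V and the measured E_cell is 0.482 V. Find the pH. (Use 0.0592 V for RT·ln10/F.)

pH = 5.14

E°_cell = 0.76 V and n = 2.
log Q = n(E° − E)/0.0592 = 2×(0.76 − 0.482)/0.0592 = 9.392.
With Q = [Zn²⁺]·P(H₂) / [H⁺]^2, solving for [H⁺] gives log[H⁺] = -5.144, so pH = 5.14.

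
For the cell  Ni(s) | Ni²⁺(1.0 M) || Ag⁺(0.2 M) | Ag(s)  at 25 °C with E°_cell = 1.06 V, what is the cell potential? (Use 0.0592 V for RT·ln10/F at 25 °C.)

1.02 V

Balancing electrons gives n = 2; the reaction quotient is Q = [Ni²⁺]/[Ag⁺]^2 = 25.0.
At 25 °C, E = E° − (0.0592/n) log Q = 1.06 − (0.0592/2)(1.398) = 1.060 − 0.041 = 1.019 V.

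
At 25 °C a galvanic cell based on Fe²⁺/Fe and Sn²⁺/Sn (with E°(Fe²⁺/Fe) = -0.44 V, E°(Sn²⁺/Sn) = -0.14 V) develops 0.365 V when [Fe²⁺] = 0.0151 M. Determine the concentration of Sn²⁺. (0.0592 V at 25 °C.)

2.4 M

From the Nernst equation, log Q = n(E° − E)/0.0592 = 2(0.30 − 0.365)/0.0592 = -2.196, so Q = 0.00637.
With Q = [Fe²⁺]/[Sn²⁺] and the known concentrations, [Sn²⁺] in the denominator gives [Sn²⁺] = 2.4 M.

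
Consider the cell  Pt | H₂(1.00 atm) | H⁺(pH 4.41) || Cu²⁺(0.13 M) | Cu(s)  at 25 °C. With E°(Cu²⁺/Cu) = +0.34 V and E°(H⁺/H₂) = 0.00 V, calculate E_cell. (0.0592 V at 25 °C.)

The Cu²⁺/Cu couple is the cathode, so E°_cell = 0.34 V; n = 2.
[H⁺] = 10^(−4.41) = 3.9 × 10^-5 M, and Q = [H⁺]^2 / ([Cu²⁺]·P(H₂)) = 1.16 × 10^-8.
E = E° − (0.0592/2) log Q = 0.34 − (0.0592/2)(-7.934) = 0.575 V.

0.57 V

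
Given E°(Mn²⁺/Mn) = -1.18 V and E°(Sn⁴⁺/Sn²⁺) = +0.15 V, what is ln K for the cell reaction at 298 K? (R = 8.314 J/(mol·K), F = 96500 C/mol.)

ln K = 103.6

E°_cell = +0.15 − (-1.18) = 1.33 V, with n = 2 electrons transferred.
At equilibrium E = 0, so the Nernst equation gives ln K = nFE°/RT = (2)(96500)(1.33)/((8.314)(298)) = 103.61.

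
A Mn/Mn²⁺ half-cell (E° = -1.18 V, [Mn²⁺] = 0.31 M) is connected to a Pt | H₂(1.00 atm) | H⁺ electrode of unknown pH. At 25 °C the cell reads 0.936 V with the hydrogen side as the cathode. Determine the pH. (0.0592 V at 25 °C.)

E°_cell = 1.18 V and n = 2.
log Q = n(E° − E)/0.0592 = 2×(1.18 − 0.936)/0.0592 = 8.243.
With Q = [Mn²⁺]·P(H₂) / [H⁺]^2, solving for [H⁺] gives log[H⁺] = -4.376, so pH = 4.38.

pH = 4.38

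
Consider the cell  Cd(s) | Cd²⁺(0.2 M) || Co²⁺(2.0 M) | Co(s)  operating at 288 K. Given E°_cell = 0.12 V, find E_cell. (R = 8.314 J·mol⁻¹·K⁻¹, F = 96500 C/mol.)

0.149 V

Balancing electrons gives n = 2; the reaction quotient is Q = [Cd²⁺]/[Co²⁺] = 0.100.
E = E° − (RT/nF) ln Q = 0.12 − (8.314×288)/(2×96500) × (-2.303) = 0.120 + 0.029 = 0.149 V.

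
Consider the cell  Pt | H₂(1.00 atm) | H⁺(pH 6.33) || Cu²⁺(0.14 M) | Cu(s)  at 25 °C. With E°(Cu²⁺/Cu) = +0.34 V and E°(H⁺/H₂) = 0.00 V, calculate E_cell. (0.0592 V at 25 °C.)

The Cu²⁺/Cu couple is the cathode, so E°_cell = 0.34 V; n = 2.
[H⁺] = 10^(−6.33) = 4.7 × 10^-7 M, and Q = [H⁺]^2 / ([Cu²⁺]·P(H₂)) = 1.56 × 10^-12.
E = E° − (0.0592/2) log Q = 0.34 − (0.0592/2)(-11.806) = 0.689 V.

0.69 V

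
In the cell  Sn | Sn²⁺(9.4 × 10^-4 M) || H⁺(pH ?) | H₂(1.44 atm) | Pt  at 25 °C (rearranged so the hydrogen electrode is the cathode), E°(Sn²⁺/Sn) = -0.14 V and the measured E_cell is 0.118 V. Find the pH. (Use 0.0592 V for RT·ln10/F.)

E°_cell = 0.14 V and n = 2.
log Q = n(E° − E)/0.0592 = 2×(0.14 − 0.118)/0.0592 = 0.743.
With Q = [Sn²⁺]·P(H₂) / [H⁺]^2, solving for [H⁺] gives log[H⁺] = -1.806, so pH = 1.81.

pH = 1.81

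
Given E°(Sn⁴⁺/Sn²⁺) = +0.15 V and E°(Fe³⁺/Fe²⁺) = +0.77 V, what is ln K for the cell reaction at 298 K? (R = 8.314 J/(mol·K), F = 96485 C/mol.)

ln K = 48.3

E°_cell = +0.77 − (+0.15) = 0.62 V, with n = 2 electrons transferred.
At equilibrium E = 0, so the Nernst equation gives ln K = nFE°/RT = (2)(96485)(0.62)/((8.314)(298)) = 48.29.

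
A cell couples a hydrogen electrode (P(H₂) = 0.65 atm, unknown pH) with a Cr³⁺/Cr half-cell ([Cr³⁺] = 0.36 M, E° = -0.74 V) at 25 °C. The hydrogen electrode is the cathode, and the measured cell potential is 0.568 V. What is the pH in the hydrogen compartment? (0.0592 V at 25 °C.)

E°_cell = 0.74 V and n = 6.
log Q = n(E° − E)/0.0592 = 6×(0.74 − 0.568)/0.0592 = 17.432.
With Q = [Cr³⁺]^2·P(H₂)^3 / [H⁺]^6, solving for [H⁺] gives log[H⁺] = -3.147, so pH = 3.15.

pH = 3.15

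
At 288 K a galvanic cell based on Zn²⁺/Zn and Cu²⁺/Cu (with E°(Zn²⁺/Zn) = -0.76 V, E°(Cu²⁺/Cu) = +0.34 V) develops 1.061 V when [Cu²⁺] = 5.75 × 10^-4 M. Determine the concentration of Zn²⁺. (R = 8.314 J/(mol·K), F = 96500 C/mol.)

From the Nernst equation, ln Q = nF(E° − E)/RT = 2×96500×(1.10 − 1.061)/(8.314×288) = 3.144, so Q = 23.2.
With Q = [Zn²⁺]/[Cu²⁺] and the known concentrations, [Zn²⁺] in the numerator gives [Zn²⁺] = 0.013 M.

0.013 M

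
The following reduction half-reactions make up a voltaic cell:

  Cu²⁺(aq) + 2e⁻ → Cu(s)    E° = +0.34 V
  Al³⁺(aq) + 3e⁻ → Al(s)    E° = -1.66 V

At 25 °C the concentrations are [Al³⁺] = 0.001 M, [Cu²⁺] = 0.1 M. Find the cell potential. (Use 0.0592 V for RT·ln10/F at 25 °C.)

2.03 V

The Cu²⁺/Cu couple has the higher reduction potential and acts as the cathode, so E°_cell = +0.34 − (-1.66) = 2.00 V.
Balancing electrons gives n = 6; the reaction quotient is Q = [Al³⁺]^2/[Cu²⁺]^3 = 0.00100.
At 25 °C, E = E° − (0.0592/n) log Q = 2.00 − (0.0592/6)(-3.000) = 2.000 + 0.030 = 2.030 V.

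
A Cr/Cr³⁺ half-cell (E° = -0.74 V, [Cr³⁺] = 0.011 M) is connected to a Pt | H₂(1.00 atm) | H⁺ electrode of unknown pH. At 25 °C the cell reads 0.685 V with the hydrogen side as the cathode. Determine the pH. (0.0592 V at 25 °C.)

E°_cell = 0.74 V and n = 6.
log Q = n(E° − E)/0.0592 = 6×(0.74 − 0.685)/0.0592 = 5.574.
With Q = [Cr³⁺]^2·P(H₂)^3 / [H⁺]^6, solving for [H⁺] gives log[H⁺] = -1.582, so pH = 1.58.

pH = 1.58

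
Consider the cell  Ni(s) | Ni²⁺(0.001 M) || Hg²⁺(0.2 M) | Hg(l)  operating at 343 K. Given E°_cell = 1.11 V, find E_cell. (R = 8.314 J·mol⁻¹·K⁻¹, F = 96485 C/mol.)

1.19 V

Balancing electrons gives n = 2; the reaction quotient is Q = [Ni²⁺]/[Hg²⁺] = 0.00500.
E = E° − (RT/nF) ln Q = 1.11 − (8.314×343)/(2×96485) × (-5.298) = 1.110 + 0.078 = 1.188 V.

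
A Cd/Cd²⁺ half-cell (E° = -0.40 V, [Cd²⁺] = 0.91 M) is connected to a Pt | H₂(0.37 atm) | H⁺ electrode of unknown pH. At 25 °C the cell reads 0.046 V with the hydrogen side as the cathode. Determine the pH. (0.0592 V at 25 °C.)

E°_cell = 0.40 V and n = 2.
log Q = n(E° − E)/0.0592 = 2×(0.40 − 0.046)/0.0592 = 11.959.
With Q = [Cd²⁺]·P(H₂) / [H⁺]^2, solving for [H⁺] gives log[H⁺] = -6.216, so pH = 6.22.

pH = 6.22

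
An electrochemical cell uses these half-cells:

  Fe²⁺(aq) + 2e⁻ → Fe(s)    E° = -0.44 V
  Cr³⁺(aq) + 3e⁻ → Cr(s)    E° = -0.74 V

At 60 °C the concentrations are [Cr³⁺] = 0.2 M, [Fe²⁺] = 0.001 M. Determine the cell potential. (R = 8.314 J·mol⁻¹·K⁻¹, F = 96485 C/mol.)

0.216 V

The Fe²⁺/Fe couple has the higher reduction potential and acts as the cathode, so E°_cell = -0.44 − (-0.74) = 0.30 V.
Balancing electrons gives n = 6; the reaction quotient is Q = [Cr³⁺]^2/[Fe²⁺]^3 = 4 × 10^7.
E = E° − (RT/nF) ln Q = 0.30 − (8.314×333)/(6×96485) × (17.504) = 0.300 − 0.084 = 0.216 V.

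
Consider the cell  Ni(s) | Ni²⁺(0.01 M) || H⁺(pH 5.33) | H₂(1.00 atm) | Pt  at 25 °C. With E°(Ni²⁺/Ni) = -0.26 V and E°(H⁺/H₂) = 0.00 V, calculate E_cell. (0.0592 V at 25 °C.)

0.004 V

The hydrogen couple is the cathode, so E°_cell = 0.26 V; n = 2.
[H⁺] = 10^(−5.33) = 4.7 × 10^-6 M, and Q = [Ni²⁺]·P(H₂) / [H⁺]^2 = 4.57 × 10^8.
E = E° − (0.0592/2) log Q = 0.26 − (0.0592/2)(8.660) = 0.004 V.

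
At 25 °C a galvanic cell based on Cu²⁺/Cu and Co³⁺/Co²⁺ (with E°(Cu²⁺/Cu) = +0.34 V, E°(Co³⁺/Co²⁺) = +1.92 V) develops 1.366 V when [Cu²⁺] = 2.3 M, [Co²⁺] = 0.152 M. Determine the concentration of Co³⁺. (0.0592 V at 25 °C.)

From the Nernst equation, log Q = n(E° − E)/0.0592 = 2(1.58 − 1.366)/0.0592 = 7.230, so Q = 1.7 × 10^7.
With Q = [Cu²⁺]·[Co²⁺]^2/[Co³⁺]^2 and the known concentrations, [Co³⁺]^2 in the denominator gives [Co³⁺] = 5.6 × 10^-5 M.

5.6 × 10^-5 M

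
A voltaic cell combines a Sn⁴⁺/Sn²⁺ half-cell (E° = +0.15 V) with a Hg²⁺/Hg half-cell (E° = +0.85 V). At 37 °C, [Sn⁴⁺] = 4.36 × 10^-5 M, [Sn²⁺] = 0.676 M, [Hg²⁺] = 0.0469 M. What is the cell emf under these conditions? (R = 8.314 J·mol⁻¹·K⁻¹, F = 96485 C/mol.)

0.788 V

The Hg²⁺/Hg couple has the higher reduction potential and acts as the cathode, so E°_cell = +0.85 − (+0.15) = 0.70 V.
Balancing electrons gives n = 2; the reaction quotient is Q = [Sn⁴⁺]/([Sn²⁺]·[Hg²⁺]) = 0.00138.
E = E° − (RT/nF) ln Q = 0.70 − (8.314×310)/(2×96485) × (-6.589) = 0.700 + 0.088 = 0.788 V.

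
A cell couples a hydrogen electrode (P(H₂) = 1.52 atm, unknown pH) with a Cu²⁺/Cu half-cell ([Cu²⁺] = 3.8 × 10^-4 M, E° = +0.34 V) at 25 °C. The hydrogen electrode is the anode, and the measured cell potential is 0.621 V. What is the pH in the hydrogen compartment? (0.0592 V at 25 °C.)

pH = 6.37

E°_cell = 0.34 V and n = 2.
log Q = n(E° − E)/0.0592 = 2×(0.34 − 0.621)/0.0592 = -9.493.
With Q = [H⁺]^2 / ([Cu²⁺]·P(H₂)), solving for [H⁺] gives log[H⁺] = -6.366, so pH = 6.37.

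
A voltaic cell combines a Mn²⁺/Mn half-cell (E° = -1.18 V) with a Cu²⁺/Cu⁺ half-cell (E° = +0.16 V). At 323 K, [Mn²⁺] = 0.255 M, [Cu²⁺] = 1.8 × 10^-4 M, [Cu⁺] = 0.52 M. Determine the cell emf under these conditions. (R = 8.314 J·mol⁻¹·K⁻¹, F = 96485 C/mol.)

1.14 V

The Cu²⁺/Cu⁺ couple has the higher reduction potential and acts as the cathode, so E°_cell = +0.16 − (-1.18) = 1.34 V.
Balancing electrons gives n = 2; the reaction quotient is Q = [Mn²⁺]·[Cu⁺]^2/[Cu²⁺]^2 = 2.13 × 10^6.
E = E° − (RT/nF) ln Q = 1.34 − (8.314×323)/(2×96485) × (14.571) = 1.340 − 0.203 = 1.137 V.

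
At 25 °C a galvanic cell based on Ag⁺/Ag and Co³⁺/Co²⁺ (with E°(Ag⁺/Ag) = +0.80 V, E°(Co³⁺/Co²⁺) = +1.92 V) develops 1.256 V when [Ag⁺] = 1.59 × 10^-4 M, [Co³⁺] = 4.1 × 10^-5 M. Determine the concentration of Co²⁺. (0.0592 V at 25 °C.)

0.0013 M

From the Nernst equation, log Q = n(E° − E)/0.0592 = 1(1.12 − 1.256)/0.0592 = -2.297, so Q = 0.00504.
With Q = [Ag⁺]·[Co²⁺]/[Co³⁺] and the known concentrations, [Co²⁺] in the numerator gives [Co²⁺] = 0.0013 M.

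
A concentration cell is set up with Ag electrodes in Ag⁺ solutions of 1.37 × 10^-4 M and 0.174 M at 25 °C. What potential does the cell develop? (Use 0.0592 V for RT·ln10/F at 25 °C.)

0.18 V

Both half-cells are Ag⁺/Ag, so E°_cell = 0. The concentrated side is the cathode; the cell reaction moves Ag⁺ from high to low concentration with n = 1.
Q = [Ag⁺]_dilute/[Ag⁺]_conc = 1.37 × 10^-4/0.174 = 7.87 × 10^-4.
E = 0 − (0.0592/1) log Q = −(0.0592/1)(-3.104) = 0.1838 V.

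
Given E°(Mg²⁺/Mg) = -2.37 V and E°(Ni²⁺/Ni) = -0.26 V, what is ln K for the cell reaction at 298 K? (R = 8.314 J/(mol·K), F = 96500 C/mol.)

ln K = 164.4

E°_cell = -0.26 − (-2.37) = 2.11 V, with n = 2 electrons transferred.
At equilibrium E = 0, so the Nernst equation gives ln K = nFE°/RT = (2)(96500)(2.11)/((8.314)(298)) = 164.37.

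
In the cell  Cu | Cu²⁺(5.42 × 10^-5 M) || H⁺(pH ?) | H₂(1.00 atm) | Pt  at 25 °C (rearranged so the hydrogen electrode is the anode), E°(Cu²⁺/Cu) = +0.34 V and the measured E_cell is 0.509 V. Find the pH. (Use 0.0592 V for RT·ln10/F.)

E°_cell = 0.34 V and n = 2.
log Q = n(E° − E)/0.0592 = 2×(0.34 − 0.509)/0.0592 = -5.709.
With Q = [H⁺]^2 / ([Cu²⁺]·P(H₂)), solving for [H⁺] gives log[H⁺] = -4.988, so pH = 4.99.

pH = 4.99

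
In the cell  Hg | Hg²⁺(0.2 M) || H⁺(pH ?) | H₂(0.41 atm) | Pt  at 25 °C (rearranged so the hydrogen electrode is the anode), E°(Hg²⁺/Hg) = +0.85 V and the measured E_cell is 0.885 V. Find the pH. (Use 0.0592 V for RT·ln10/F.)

E°_cell = 0.85 V and n = 2.
log Q = n(E° − E)/0.0592 = 2×(0.85 − 0.885)/0.0592 = -1.182.
With Q = [H⁺]^2 / ([Hg²⁺]·P(H₂)), solving for [H⁺] gives log[H⁺] = -1.134, so pH = 1.13.

pH = 1.13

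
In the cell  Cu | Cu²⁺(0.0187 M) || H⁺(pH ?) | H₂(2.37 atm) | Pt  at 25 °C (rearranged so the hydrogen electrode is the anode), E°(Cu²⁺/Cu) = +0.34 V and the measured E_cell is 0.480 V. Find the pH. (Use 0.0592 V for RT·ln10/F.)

E°_cell = 0.34 V and n = 2.
log Q = n(E° − E)/0.0592 = 2×(0.34 − 0.480)/0.0592 = -4.730.
With Q = [H⁺]^2 / ([Cu²⁺]·P(H₂)), solving for [H⁺] gives log[H⁺] = -3.042, so pH = 3.04.

pH = 3.04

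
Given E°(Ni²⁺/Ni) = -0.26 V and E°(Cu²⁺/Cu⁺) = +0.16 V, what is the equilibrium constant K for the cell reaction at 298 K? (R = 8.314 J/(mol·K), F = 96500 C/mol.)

E°_cell = +0.16 − (-0.26) = 0.42 V, with n = 2 electrons transferred.
At equilibrium E = 0, so the Nernst equation gives ln K = nFE°/RT = (2)(96500)(0.42)/((8.314)(298)) = 32.72.
K = e^32.72 = 1.6 × 10^14.

1.6 × 10^14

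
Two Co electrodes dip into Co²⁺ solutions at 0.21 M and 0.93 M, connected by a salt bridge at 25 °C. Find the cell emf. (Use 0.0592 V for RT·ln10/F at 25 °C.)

0.019 V

Both half-cells are Co²⁺/Co, so E°_cell = 0. The concentrated side is the cathode; the cell reaction moves Co²⁺ from high to low concentration with n = 2.
Q = [Co²⁺]_dilute/[Co²⁺]_conc = 0.21/0.93 = 0.226.
E = 0 − (0.0592/2) log Q = −(0.0592/2)(-0.646) = 0.0191 V.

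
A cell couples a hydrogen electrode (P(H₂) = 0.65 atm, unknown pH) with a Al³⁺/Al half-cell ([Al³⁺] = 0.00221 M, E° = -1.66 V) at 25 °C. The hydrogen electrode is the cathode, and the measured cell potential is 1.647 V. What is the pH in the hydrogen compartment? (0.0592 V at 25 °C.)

E°_cell = 1.66 V and n = 6.
log Q = n(E° − E)/0.0592 = 6×(1.66 − 1.647)/0.0592 = 1.318.
With Q = [Al³⁺]^2·P(H₂)^3 / [H⁺]^6, solving for [H⁺] gives log[H⁺] = -1.198, so pH = 1.20.

pH = 1.20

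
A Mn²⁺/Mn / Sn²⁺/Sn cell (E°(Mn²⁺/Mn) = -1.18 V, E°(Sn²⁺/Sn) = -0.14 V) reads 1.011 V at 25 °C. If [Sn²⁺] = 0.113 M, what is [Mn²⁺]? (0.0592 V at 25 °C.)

From the Nernst equation, log Q = n(E° − E)/0.0592 = 2(1.04 − 1.011)/0.0592 = 0.980, so Q = 9.54.
With Q = [Mn²⁺]/[Sn²⁺] and the known concentrations, [Mn²⁺] in the numerator gives [Mn²⁺] = 1.1 M.

1.1 M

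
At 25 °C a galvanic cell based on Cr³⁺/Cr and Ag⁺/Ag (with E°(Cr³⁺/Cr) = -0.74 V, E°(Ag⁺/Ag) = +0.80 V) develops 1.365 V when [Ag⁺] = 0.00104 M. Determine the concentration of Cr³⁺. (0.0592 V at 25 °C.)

0.83 M

From the Nernst equation, log Q = n(E° − E)/0.0592 = 3(1.54 − 1.365)/0.0592 = 8.868, so Q = 7.38 × 10^8.
With Q = [Cr³⁺]/[Ag⁺]^3 and the known concentrations, [Cr³⁺] in the numerator gives [Cr³⁺] = 0.83 M.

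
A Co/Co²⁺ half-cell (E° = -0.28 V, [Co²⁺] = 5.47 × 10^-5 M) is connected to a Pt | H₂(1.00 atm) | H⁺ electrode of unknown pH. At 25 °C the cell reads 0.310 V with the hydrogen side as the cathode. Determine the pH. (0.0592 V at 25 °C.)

E°_cell = 0.28 V and n = 2.
log Q = n(E° − E)/0.0592 = 2×(0.28 − 0.310)/0.0592 = -1.014.
With Q = [Co²⁺]·P(H₂) / [H⁺]^2, solving for [H⁺] gives log[H⁺] = -1.624, so pH = 1.62.

pH = 1.62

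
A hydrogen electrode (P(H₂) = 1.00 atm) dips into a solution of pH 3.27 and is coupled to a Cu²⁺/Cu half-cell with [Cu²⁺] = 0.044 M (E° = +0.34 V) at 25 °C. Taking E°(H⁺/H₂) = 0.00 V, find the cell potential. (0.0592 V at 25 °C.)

The Cu²⁺/Cu couple is the cathode, so E°_cell = 0.34 V; n = 2.
[H⁺] = 10^(−3.27) = 5.4 × 10^-4 M, and Q = [H⁺]^2 / ([Cu²⁺]·P(H₂)) = 6.55 × 10^-6.
E = E° − (0.0592/2) log Q = 0.34 − (0.0592/2)(-5.183) = 0.493 V.

0.49 V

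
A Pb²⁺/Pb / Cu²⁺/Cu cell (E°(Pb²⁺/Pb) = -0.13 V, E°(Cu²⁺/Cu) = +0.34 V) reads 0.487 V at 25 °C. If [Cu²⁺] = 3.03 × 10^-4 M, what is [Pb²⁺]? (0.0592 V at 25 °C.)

From the Nernst equation, log Q = n(E° − E)/0.0592 = 2(0.47 − 0.487)/0.0592 = -0.574, so Q = 0.266.
With Q = [Pb²⁺]/[Cu²⁺] and the known concentrations, [Pb²⁺] in the numerator gives [Pb²⁺] = 8.1 × 10^-5 M.

8.1 × 10^-5 M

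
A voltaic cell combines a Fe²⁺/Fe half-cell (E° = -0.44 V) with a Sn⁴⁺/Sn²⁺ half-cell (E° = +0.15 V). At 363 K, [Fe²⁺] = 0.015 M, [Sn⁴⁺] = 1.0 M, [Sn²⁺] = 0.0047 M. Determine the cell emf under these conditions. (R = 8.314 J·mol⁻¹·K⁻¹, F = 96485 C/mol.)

0.740 V

The Sn⁴⁺/Sn²⁺ couple has the higher reduction potential and acts as the cathode, so E°_cell = +0.15 − (-0.44) = 0.59 V.
Balancing electrons gives n = 2; the reaction quotient is Q = [Fe²⁺]·[Sn²⁺]/[Sn⁴⁺] = 7.05 × 10^-5.
E = E° − (RT/nF) ln Q = 0.59 − (8.314×363)/(2×96485) × (-9.560) = 0.590 + 0.150 = 0.740 V.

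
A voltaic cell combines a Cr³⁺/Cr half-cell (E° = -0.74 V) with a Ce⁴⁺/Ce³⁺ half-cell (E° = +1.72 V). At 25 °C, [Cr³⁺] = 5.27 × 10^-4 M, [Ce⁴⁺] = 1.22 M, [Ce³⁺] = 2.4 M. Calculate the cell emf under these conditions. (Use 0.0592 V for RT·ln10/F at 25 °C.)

2.51 V

The Ce⁴⁺/Ce³⁺ couple has the higher reduction potential and acts as the cathode, so E°_cell = +1.72 − (-0.74) = 2.46 V.
Balancing electrons gives n = 3; the reaction quotient is Q = [Cr³⁺]·[Ce³⁺]^3/[Ce⁴⁺]^3 = 0.00401.
At 25 °C, E = E° − (0.0592/n) log Q = 2.46 − (0.0592/3)(-2.397) = 2.460 + 0.047 = 2.507 V.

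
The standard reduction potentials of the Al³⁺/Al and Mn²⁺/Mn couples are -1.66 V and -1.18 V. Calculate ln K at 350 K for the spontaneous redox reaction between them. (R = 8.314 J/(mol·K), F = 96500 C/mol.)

ln K = 95.5

E°_cell = -1.18 − (-1.66) = 0.48 V, with n = 6 electrons transferred.
At equilibrium E = 0, so the Nernst equation gives ln K = nFE°/RT = (6)(96500)(0.48)/((8.314)(350)) = 95.51.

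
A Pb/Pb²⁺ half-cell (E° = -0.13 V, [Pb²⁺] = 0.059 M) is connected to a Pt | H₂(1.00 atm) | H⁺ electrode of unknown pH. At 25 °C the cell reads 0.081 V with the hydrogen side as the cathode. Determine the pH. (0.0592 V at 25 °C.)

pH = 1.44

E°_cell = 0.13 V and n = 2.
log Q = n(E° − E)/0.0592 = 2×(0.13 − 0.081)/0.0592 = 1.655.
With Q = [Pb²⁺]·P(H₂) / [H⁺]^2, solving for [H⁺] gives log[H⁺] = -1.442, so pH = 1.44.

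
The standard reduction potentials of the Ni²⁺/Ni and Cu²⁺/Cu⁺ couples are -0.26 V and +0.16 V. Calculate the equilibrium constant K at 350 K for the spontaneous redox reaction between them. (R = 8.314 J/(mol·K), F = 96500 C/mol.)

E°_cell = +0.16 − (-0.26) = 0.42 V, with n = 2 electrons transferred.
At equilibrium E = 0, so the Nernst equation gives ln K = nFE°/RT = (2)(96500)(0.42)/((8.314)(350)) = 27.86.
K = e^27.86 = 1.3 × 10^12.

1.3 × 10^12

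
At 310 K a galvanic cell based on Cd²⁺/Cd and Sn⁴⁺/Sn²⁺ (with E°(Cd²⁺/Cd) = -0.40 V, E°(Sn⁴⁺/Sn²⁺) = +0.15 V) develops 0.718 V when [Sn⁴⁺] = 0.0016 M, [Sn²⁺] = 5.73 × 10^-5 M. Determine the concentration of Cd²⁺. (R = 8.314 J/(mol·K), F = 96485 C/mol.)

From the Nernst equation, ln Q = nF(E° − E)/RT = 2×96485×(0.55 − 0.718)/(8.314×310) = -12.578, so Q = 3.45 × 10^-6.
With Q = [Cd²⁺]·[Sn²⁺]/[Sn⁴⁺] and the known concentrations, [Cd²⁺] in the numerator gives [Cd²⁺] = 9.6 × 10^-5 M.

9.6 × 10^-5 M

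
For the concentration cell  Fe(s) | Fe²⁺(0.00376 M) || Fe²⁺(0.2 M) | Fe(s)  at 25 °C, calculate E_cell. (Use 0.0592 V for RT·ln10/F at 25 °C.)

0.051 V

Both half-cells are Fe²⁺/Fe, so E°_cell = 0. The concentrated side is the cathode; the cell reaction moves Fe²⁺ from high to low concentration with n = 2.
Q = [Fe²⁺]_dilute/[Fe²⁺]_conc = 0.00376/0.2 = 0.0188.
E = 0 − (0.0592/2) log Q = −(0.0592/2)(-1.726) = 0.0511 V.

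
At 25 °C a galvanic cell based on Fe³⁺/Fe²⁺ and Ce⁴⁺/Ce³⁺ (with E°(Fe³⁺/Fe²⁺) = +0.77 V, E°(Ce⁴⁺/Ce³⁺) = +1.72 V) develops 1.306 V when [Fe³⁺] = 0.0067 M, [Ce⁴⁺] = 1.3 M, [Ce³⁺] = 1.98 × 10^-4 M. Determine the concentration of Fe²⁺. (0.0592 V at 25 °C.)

From the Nernst equation, log Q = n(E° − E)/0.0592 = 1(0.95 − 1.306)/0.0592 = -6.014, so Q = 9.69 × 10^-7.
With Q = [Fe³⁺]·[Ce³⁺]/([Fe²⁺]·[Ce⁴⁺]) and the known concentrations, [Fe²⁺] in the denominator gives [Fe²⁺] = 1.1 M.

1.1 M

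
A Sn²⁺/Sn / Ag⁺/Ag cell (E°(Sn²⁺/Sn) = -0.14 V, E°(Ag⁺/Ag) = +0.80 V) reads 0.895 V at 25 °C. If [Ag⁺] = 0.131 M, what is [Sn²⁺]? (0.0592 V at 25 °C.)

From the Nernst equation, log Q = n(E° − E)/0.0592 = 2(0.94 − 0.895)/0.0592 = 1.520, so Q = 33.1.
With Q = [Sn²⁺]/[Ag⁺]^2 and the known concentrations, [Sn²⁺] in the numerator gives [Sn²⁺] = 0.57 M.

0.57 M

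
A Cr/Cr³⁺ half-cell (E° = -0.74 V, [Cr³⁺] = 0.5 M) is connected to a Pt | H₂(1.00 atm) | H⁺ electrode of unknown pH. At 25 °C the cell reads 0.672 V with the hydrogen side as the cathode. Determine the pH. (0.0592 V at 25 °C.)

pH = 1.25

E°_cell = 0.74 V and n = 6.
log Q = n(E° − E)/0.0592 = 6×(0.74 − 0.672)/0.0592 = 6.892.
With Q = [Cr³⁺]^2·P(H₂)^3 / [H⁺]^6, solving for [H⁺] gives log[H⁺] = -1.249, so pH = 1.25.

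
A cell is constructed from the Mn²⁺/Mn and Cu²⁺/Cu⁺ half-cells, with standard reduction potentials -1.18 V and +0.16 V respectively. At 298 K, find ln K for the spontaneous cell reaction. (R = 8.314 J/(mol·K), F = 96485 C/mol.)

ln K = 104.4

E°_cell = +0.16 − (-1.18) = 1.34 V, with n = 2 electrons transferred.
At equilibrium E = 0, so the Nernst equation gives ln K = nFE°/RT = (2)(96485)(1.34)/((8.314)(298)) = 104.37.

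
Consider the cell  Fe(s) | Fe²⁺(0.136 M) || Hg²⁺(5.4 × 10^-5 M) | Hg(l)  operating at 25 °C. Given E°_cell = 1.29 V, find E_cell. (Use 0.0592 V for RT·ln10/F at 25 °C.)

1.19 V

Balancing electrons gives n = 2; the reaction quotient is Q = [Fe²⁺]/[Hg²⁺] = 2520.
At 25 °C, E = E° − (0.0592/n) log Q = 1.29 − (0.0592/2)(3.401) = 1.290 − 0.101 = 1.189 V.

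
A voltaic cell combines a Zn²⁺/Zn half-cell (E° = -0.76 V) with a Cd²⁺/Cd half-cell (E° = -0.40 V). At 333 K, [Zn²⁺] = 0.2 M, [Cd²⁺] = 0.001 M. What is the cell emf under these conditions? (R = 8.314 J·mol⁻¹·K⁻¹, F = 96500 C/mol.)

0.284 V

The Cd²⁺/Cd couple has the higher reduction potential and acts as the cathode, so E°_cell = -0.40 − (-0.76) = 0.36 V.
Balancing electrons gives n = 2; the reaction quotient is Q = [Zn²⁺]/[Cd²⁺] = 200.
E = E° − (RT/nF) ln Q = 0.36 − (8.314×333)/(2×96500) × (5.298) = 0.360 − 0.076 = 0.284 V.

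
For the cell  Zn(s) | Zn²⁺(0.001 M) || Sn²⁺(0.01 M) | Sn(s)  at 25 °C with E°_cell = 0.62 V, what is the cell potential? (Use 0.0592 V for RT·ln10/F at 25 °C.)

Balancing electrons gives n = 2; the reaction quotient is Q = [Zn²⁺]/[Sn²⁺] = 0.100.
At 25 °C, E = E° − (0.0592/n) log Q = 0.62 − (0.0592/2)(-1.000) = 0.620 + 0.030 = 0.650 V.

0.650 V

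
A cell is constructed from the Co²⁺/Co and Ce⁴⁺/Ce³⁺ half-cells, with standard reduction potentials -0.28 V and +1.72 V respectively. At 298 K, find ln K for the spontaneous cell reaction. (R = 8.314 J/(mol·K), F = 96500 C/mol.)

ln K = 155.8

E°_cell = +1.72 − (-0.28) = 2.00 V, with n = 2 electrons transferred.
At equilibrium E = 0, so the Nernst equation gives ln K = nFE°/RT = (2)(96500)(2.00)/((8.314)(298)) = 155.80.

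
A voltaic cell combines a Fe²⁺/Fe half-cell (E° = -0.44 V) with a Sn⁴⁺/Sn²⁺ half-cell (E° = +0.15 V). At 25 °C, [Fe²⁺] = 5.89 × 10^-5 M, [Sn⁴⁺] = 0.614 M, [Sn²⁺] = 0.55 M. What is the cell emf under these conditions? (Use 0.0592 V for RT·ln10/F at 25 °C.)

0.717 V

The Sn⁴⁺/Sn²⁺ couple has the higher reduction potential and acts as the cathode, so E°_cell = +0.15 − (-0.44) = 0.59 V.
Balancing electrons gives n = 2; the reaction quotient is Q = [Fe²⁺]·[Sn²⁺]/[Sn⁴⁺] = 5.28 × 10^-5.
At 25 °C, E = E° − (0.0592/n) log Q = 0.59 − (0.0592/2)(-4.278) = 0.590 + 0.127 = 0.717 V.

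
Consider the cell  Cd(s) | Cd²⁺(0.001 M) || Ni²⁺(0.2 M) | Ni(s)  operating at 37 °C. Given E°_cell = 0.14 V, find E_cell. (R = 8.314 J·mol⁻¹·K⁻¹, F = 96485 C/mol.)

Balancing electrons gives n = 2; the reaction quotient is Q = [Cd²⁺]/[Ni²⁺] = 0.00500.
E = E° − (RT/nF) ln Q = 0.14 − (8.314×310)/(2×96485) × (-5.298) = 0.140 + 0.071 = 0.211 V.

0.211 V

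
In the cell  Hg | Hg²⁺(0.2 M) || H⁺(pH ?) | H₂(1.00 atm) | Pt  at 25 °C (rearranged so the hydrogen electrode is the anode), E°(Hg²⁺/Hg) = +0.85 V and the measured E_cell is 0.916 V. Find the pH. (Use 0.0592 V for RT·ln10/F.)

pH = 1.46

E°_cell = 0.85 V and n = 2.
log Q = n(E° − E)/0.0592 = 2×(0.85 − 0.916)/0.0592 = -2.230.
With Q = [H⁺]^2 / ([Hg²⁺]·P(H₂)), solving for [H⁺] gives log[H⁺] = -1.464, so pH = 1.46.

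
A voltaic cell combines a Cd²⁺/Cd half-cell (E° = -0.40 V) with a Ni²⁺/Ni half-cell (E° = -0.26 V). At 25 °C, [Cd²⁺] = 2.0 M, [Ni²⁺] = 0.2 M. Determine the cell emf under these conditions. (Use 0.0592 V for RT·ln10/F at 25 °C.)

The Ni²⁺/Ni couple has the higher reduction potential and acts as the cathode, so E°_cell = -0.26 − (-0.40) = 0.14 V.
Balancing electrons gives n = 2; the reaction quotient is Q = [Cd²⁺]/[Ni²⁺] = 10.0.
At 25 °C, E = E° − (0.0592/n) log Q = 0.14 − (0.0592/2)(1.000) = 0.140 − 0.030 = 0.110 V.

0.110 V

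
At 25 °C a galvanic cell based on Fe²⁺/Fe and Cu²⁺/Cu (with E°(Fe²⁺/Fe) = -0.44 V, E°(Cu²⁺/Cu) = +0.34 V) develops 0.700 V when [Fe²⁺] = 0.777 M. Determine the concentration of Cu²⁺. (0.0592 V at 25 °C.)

0.0015 M

From the Nernst equation, log Q = n(E° − E)/0.0592 = 2(0.78 − 0.700)/0.0592 = 2.703, so Q = 504.
With Q = [Fe²⁺]/[Cu²⁺] and the known concentrations, [Cu²⁺] in the denominator gives [Cu²⁺] = 0.0015 M.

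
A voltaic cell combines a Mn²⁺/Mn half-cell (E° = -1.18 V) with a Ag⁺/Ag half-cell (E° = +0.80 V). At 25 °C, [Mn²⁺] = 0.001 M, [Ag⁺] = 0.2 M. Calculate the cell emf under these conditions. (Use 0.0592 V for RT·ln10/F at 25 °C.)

The Ag⁺/Ag couple has the higher reduction potential and acts as the cathode, so E°_cell = +0.80 − (-1.18) = 1.98 V.
Balancing electrons gives n = 2; the reaction quotient is Q = [Mn²⁺]/[Ag⁺]^2 = 0.0250.
At 25 °C, E = E° − (0.0592/n) log Q = 1.98 − (0.0592/2)(-1.602) = 1.980 + 0.047 = 2.027 V.

2.03 V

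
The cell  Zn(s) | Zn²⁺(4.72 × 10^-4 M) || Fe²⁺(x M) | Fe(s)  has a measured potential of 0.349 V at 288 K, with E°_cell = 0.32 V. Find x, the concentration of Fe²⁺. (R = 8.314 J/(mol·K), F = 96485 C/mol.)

From the Nernst equation, ln Q = nF(E° − E)/RT = 2×96485×(0.32 − 0.349)/(8.314×288) = -2.337, so Q = 0.0966.
With Q = [Zn²⁺]/[Fe²⁺] and the known concentrations, [Fe²⁺] in the denominator gives [Fe²⁺] = 0.0049 M.

0.0049 M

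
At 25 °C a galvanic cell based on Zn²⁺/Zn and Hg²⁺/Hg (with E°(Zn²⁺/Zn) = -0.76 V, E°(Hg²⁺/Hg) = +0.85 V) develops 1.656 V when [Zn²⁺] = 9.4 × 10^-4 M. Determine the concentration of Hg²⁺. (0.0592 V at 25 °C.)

From the Nernst equation, log Q = n(E° − E)/0.0592 = 2(1.61 − 1.656)/0.0592 = -1.554, so Q = 0.0279.
With Q = [Zn²⁺]/[Hg²⁺] and the known concentrations, [Hg²⁺] in the denominator gives [Hg²⁺] = 0.034 M.

0.034 M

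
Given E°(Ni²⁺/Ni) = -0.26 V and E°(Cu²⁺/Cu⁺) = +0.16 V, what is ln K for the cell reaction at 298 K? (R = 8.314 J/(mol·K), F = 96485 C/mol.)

ln K = 32.7

E°_cell = +0.16 − (-0.26) = 0.42 V, with n = 2 electrons transferred.
At equilibrium E = 0, so the Nernst equation gives ln K = nFE°/RT = (2)(96485)(0.42)/((8.314)(298)) = 32.71.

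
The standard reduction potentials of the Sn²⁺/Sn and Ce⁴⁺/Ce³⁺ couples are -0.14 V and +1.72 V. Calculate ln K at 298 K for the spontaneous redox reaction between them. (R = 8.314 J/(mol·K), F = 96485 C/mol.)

ln K = 144.9

E°_cell = +1.72 − (-0.14) = 1.86 V, with n = 2 electrons transferred.
At equilibrium E = 0, so the Nernst equation gives ln K = nFE°/RT = (2)(96485)(1.86)/((8.314)(298)) = 144.87.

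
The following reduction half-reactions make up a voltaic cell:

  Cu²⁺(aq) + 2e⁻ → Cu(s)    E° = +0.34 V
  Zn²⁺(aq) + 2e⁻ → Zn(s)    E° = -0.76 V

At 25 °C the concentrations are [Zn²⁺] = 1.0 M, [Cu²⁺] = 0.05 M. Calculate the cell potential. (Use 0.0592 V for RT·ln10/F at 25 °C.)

The Cu²⁺/Cu couple has the higher reduction potential and acts as the cathode, so E°_cell = +0.34 − (-0.76) = 1.10 V.
Balancing electrons gives n = 2; the reaction quotient is Q = [Zn²⁺]/[Cu²⁺] = 20.0.
At 25 °C, E = E° − (0.0592/n) log Q = 1.10 − (0.0592/2)(1.301) = 1.100 − 0.039 = 1.061 V.

1.06 V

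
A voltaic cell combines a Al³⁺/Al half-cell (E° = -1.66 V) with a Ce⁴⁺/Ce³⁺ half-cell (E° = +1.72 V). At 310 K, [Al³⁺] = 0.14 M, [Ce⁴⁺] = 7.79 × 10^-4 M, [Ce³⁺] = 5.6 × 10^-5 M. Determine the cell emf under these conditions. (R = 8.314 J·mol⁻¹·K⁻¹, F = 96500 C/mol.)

3.47 V

The Ce⁴⁺/Ce³⁺ couple has the higher reduction potential and acts as the cathode, so E°_cell = +1.72 − (-1.66) = 3.38 V.
Balancing electrons gives n = 3; the reaction quotient is Q = [Al³⁺]·[Ce³⁺]^3/[Ce⁴⁺]^3 = 5.2 × 10^-5.
E = E° − (RT/nF) ln Q = 3.38 − (8.314×310)/(3×96500) × (-9.864) = 3.380 + 0.088 = 3.468 V.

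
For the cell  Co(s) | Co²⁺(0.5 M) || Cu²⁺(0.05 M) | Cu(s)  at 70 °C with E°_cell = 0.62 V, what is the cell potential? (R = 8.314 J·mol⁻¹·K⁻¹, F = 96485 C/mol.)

0.586 V

Balancing electrons gives n = 2; the reaction quotient is Q = [Co²⁺]/[Cu²⁺] = 10.0.
E = E° − (RT/nF) ln Q = 0.62 − (8.314×343)/(2×96485) × (2.303) = 0.620 − 0.034 = 0.586 V.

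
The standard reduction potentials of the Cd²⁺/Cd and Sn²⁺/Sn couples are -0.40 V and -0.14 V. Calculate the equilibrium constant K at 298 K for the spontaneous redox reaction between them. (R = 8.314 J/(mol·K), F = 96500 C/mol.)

6.3 × 10^8

E°_cell = -0.14 − (-0.40) = 0.26 V, with n = 2 electrons transferred.
At equilibrium E = 0, so the Nernst equation gives ln K = nFE°/RT = (2)(96500)(0.26)/((8.314)(298)) = 20.25.
K = e^20.25 = 6.3 × 10^8.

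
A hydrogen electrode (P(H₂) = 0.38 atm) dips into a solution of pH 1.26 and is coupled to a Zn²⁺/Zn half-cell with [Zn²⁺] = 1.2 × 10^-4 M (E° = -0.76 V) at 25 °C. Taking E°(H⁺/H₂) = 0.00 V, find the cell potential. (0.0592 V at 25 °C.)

0.81 V

The hydrogen couple is the cathode, so E°_cell = 0.76 V; n = 2.
[H⁺] = 10^(−1.26) = 0.055 M, and Q = [Zn²⁺]·P(H₂) / [H⁺]^2 = 0.0151.
E = E° − (0.0592/2) log Q = 0.76 − (0.0592/2)(-1.821) = 0.814 V.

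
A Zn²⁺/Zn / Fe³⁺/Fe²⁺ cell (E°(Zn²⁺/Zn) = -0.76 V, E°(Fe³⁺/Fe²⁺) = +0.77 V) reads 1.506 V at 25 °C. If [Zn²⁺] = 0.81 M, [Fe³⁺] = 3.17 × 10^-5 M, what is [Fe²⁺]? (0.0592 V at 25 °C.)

9 × 10^-5 M

From the Nernst equation, log Q = n(E° − E)/0.0592 = 2(1.53 − 1.506)/0.0592 = 0.811, so Q = 6.47.
With Q = [Zn²⁺]·[Fe²⁺]^2/[Fe³⁺]^2 and the known concentrations, [Fe²⁺]^2 in the numerator gives [Fe²⁺] = 9 × 10^-5 M.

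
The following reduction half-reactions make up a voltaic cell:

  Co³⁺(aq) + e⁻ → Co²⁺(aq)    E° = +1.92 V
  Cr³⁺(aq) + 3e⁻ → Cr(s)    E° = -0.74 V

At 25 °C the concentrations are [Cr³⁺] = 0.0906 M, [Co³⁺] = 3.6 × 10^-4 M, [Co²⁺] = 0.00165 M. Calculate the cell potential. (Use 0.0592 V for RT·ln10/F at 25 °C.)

2.64 V

The Co³⁺/Co²⁺ couple has the higher reduction potential and acts as the cathode, so E°_cell = +1.92 − (-0.74) = 2.66 V.
Balancing electrons gives n = 3; the reaction quotient is Q = [Cr³⁺]·[Co²⁺]^3/[Co³⁺]^3 = 8.72.
At 25 °C, E = E° − (0.0592/n) log Q = 2.66 − (0.0592/3)(0.941) = 2.660 − 0.019 = 2.641 V.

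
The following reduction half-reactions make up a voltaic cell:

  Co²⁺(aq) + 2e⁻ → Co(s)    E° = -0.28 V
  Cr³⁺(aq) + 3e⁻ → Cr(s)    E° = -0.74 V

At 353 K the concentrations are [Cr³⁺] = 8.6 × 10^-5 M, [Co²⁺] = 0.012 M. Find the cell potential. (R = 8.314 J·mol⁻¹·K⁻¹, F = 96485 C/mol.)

The Co²⁺/Co couple has the higher reduction potential and acts as the cathode, so E°_cell = -0.28 − (-0.74) = 0.46 V.
Balancing electrons gives n = 6; the reaction quotient is Q = [Cr³⁺]^2/[Co²⁺]^3 = 0.00428.
E = E° − (RT/nF) ln Q = 0.46 − (8.314×353)/(6×96485) × (-5.454) = 0.460 + 0.028 = 0.488 V.

0.488 V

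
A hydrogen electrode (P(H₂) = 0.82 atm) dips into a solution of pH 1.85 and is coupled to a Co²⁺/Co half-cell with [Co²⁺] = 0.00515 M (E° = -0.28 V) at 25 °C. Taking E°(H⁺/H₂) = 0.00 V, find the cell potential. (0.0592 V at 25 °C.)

0.24 V

The hydrogen couple is the cathode, so E°_cell = 0.28 V; n = 2.
[H⁺] = 10^(−1.85) = 0.014 M, and Q = [Co²⁺]·P(H₂) / [H⁺]^2 = 21.2.
E = E° − (0.0592/2) log Q = 0.28 − (0.0592/2)(1.326) = 0.241 V.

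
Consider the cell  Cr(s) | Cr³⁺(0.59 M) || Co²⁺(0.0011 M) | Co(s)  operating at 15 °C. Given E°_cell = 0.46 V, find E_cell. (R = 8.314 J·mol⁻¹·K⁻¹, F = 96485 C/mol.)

0.380 V

Balancing electrons gives n = 6; the reaction quotient is Q = [Cr³⁺]^2/[Co²⁺]^3 = 2.62 × 10^8.
E = E° − (RT/nF) ln Q = 0.46 − (8.314×288)/(6×96485) × (19.382) = 0.460 − 0.080 = 0.380 V.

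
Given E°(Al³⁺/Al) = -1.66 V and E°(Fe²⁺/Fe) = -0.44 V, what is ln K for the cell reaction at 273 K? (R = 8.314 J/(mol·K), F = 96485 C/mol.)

ln K = 311.2

E°_cell = -0.44 − (-1.66) = 1.22 V, with n = 6 electrons transferred.
At equilibrium E = 0, so the Nernst equation gives ln K = nFE°/RT = (6)(96485)(1.22)/((8.314)(273)) = 311.17.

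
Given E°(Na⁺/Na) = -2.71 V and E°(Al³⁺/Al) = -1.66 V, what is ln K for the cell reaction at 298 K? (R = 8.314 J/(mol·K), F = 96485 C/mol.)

ln K = 122.7

E°_cell = -1.66 − (-2.71) = 1.05 V, with n = 3 electrons transferred.
At equilibrium E = 0, so the Nernst equation gives ln K = nFE°/RT = (3)(96485)(1.05)/((8.314)(298)) = 122.67.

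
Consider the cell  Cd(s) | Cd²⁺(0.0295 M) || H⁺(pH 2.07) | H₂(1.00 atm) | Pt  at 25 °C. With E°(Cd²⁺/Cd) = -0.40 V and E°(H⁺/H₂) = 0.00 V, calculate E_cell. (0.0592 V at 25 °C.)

The hydrogen couple is the cathode, so E°_cell = 0.40 V; n = 2.
[H⁺] = 10^(−2.07) = 0.0085 M, and Q = [Cd²⁺]·P(H₂) / [H⁺]^2 = 407.
E = E° − (0.0592/2) log Q = 0.40 − (0.0592/2)(2.610) = 0.323 V.

0.32 V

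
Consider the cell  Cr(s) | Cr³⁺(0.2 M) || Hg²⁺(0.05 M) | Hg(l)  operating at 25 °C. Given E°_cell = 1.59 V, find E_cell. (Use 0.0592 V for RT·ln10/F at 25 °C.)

1.57 V

Balancing electrons gives n = 6; the reaction quotient is Q = [Cr³⁺]^2/[Hg²⁺]^3 = 320.
At 25 °C, E = E° − (0.0592/n) log Q = 1.59 − (0.0592/6)(2.505) = 1.590 − 0.025 = 1.565 V.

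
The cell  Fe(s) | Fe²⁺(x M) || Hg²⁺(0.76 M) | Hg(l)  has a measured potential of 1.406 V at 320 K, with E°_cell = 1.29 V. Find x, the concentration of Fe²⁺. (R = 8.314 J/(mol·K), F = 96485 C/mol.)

From the Nernst equation, ln Q = nF(E° − E)/RT = 2×96485×(1.29 − 1.406)/(8.314×320) = -8.414, so Q = 2.22 × 10^-4.
With Q = [Fe²⁺]/[Hg²⁺] and the known concentrations, [Fe²⁺] in the numerator gives [Fe²⁺] = 1.7 × 10^-4 M.

1.7 × 10^-4 M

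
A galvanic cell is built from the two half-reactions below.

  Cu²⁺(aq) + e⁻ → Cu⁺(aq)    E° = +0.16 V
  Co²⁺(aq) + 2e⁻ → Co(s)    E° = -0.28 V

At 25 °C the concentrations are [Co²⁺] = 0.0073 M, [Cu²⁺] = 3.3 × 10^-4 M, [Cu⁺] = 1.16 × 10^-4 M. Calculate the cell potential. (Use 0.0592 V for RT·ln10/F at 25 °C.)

0.530 V

The Cu²⁺/Cu⁺ couple has the higher reduction potential and acts as the cathode, so E°_cell = +0.16 − (-0.28) = 0.44 V.
Balancing electrons gives n = 2; the reaction quotient is Q = [Co²⁺]·[Cu⁺]^2/[Cu²⁺]^2 = 9.02 × 10^-4.
At 25 °C, E = E° − (0.0592/n) log Q = 0.44 − (0.0592/2)(-3.045) = 0.440 + 0.090 = 0.530 V.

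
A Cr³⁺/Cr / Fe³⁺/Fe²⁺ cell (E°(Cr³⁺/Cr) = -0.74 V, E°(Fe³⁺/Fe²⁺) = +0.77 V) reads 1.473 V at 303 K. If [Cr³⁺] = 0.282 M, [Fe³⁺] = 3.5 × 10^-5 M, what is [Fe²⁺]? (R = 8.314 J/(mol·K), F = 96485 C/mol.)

From the Nernst equation, ln Q = nF(E° − E)/RT = 3×96485×(1.51 − 1.473)/(8.314×303) = 4.251, so Q = 70.2.
With Q = [Cr³⁺]·[Fe²⁺]^3/[Fe³⁺]^3 and the known concentrations, [Fe²⁺]^3 in the numerator gives [Fe²⁺] = 2.2 × 10^-4 M.

2.2 × 10^-4 M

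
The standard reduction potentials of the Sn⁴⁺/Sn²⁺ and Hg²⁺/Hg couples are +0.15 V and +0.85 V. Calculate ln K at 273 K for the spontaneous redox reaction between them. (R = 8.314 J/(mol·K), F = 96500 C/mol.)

E°_cell = +0.85 − (+0.15) = 0.70 V, with n = 2 electrons transferred.
At equilibrium E = 0, so the Nernst equation gives ln K = nFE°/RT = (2)(96500)(0.70)/((8.314)(273)) = 59.52.

ln K = 59.5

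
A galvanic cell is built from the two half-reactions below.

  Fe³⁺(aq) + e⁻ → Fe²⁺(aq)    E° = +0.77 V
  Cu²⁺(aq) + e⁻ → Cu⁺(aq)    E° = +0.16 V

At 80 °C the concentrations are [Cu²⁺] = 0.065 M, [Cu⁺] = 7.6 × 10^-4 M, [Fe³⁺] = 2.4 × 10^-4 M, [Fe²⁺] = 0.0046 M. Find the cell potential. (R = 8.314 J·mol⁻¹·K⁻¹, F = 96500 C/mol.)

0.385 V

The Fe³⁺/Fe²⁺ couple has the higher reduction potential and acts as the cathode, so E°_cell = +0.77 − (+0.16) = 0.61 V.
Balancing electrons gives n = 1; the reaction quotient is Q = [Cu²⁺]·[Fe²⁺]/([Cu⁺]·[Fe³⁺]) = 1640.
E = E° − (RT/nF) ln Q = 0.61 − (8.314×353)/(1×96500) × (7.402) = 0.610 − 0.225 = 0.385 V.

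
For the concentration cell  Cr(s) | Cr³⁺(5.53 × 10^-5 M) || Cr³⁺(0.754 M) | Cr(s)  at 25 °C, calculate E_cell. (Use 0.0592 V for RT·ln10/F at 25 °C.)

Both half-cells are Cr³⁺/Cr, so E°_cell = 0. The concentrated side is the cathode; the cell reaction moves Cr³⁺ from high to low concentration with n = 3.
Q = [Cr³⁺]_dilute/[Cr³⁺]_conc = 5.53 × 10^-5/0.754 = 7.33 × 10^-5.
E = 0 − (0.0592/3) log Q = −(0.0592/3)(-4.135) = 0.0816 V.

0.082 V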